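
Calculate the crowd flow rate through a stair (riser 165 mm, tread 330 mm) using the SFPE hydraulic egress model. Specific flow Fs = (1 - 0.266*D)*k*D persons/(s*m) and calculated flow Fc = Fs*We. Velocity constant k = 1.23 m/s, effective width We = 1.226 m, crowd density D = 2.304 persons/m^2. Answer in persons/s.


1 - 0.266*D = 1 - 0.266*2.304 = 0.38714
Fs = 0.38714 * 1.23 * 2.304 = 1.0971 persons/(s*m)
Fc = 1.0971 * 1.226 = 1.3451 persons/s

1.3451 persons/s


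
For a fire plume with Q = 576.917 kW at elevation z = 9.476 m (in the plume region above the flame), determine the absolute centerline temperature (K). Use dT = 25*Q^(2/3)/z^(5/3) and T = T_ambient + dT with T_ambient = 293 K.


Q^(2/3) = 69.301
z^(5/3) = 42.433
dT = 25 * 69.301 / 42.433 = 40.829 K
T = 293 + 40.829 = 333.83 K

333.83 K


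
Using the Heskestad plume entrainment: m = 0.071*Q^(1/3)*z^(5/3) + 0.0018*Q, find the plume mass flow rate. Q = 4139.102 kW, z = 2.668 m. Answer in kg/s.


Q^(1/3) = 16.056
z^(5/3) = 5.1323
First term = 0.071 * 16.056 * 5.1323 = 5.8506
Second term = 0.0018 * 4139.102 = 7.4504
m = 13.301 kg/s

13.301 kg/s


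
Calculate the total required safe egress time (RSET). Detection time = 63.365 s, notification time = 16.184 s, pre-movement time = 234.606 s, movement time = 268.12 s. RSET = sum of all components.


Total = 63.365 + 16.184 + 234.606 + 268.12 = 582.275 s

582.275 s


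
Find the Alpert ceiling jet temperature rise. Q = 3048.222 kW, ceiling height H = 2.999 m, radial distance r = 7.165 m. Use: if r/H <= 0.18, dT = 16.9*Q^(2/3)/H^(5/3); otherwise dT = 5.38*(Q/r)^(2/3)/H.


r/H = 7.165 / 2.999 = 2.3891
r/H > 0.18, so dT = 5.38*(Q/r)^(2/3)/H
Q/r = 425.43
(Q/r)^(2/3) = 56.566
dT = 5.38 * 56.566 / 2.999 = 101.48 K

101.48 K


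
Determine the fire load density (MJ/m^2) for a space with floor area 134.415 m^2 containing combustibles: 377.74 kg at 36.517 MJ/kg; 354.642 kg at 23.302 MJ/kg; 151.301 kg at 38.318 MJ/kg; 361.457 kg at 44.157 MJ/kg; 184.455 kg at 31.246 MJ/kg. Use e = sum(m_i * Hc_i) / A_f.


Total energy = 377.74*36.517 + 354.642*23.302 + 151.301*38.318 + 361.457*44.157 + 184.455*31.246
= 13793.93 + 8263.868 + 5797.552 + 15960.86 + 5763.481
= 49579.69 MJ
e = 49579.69 / 134.415 = 368.86 MJ/m^2

368.86 MJ/m^2


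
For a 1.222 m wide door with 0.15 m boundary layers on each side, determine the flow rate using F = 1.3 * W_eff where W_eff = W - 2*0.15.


W_eff = 1.222 - 0.30 = 0.922 m
F = 1.3 * 0.922 = 1.1986 persons/s

1.1986 persons/s


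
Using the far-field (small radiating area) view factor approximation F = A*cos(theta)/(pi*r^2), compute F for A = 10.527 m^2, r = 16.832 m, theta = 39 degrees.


cos(39 deg) = 0.77715
pi*r^2 = 890.06
F = 10.527 * 0.77715 / 890.06 = 0.0091915

0.0091915


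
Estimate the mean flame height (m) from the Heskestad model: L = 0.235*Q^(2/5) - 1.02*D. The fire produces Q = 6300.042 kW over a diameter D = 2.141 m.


Q^(2/5) = 33.093
0.235 * Q^(2/5) = 7.7769
1.02 * D = 2.1838
L = 5.5931 m

5.5931 m


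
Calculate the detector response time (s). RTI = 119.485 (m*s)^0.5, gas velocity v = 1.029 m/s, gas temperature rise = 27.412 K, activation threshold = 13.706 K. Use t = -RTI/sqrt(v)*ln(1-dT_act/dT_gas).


dT_act/dT_gas = 0.5
ln(1 - 0.5) = -0.69315
t = -119.485 / sqrt(1.029) * -0.69315 = 81.645 s

81.645 s


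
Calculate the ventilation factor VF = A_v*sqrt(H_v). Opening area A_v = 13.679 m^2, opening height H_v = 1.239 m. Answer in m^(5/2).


sqrt(H_v) = 1.1131
VF = 13.679 * 1.1131 = 15.226 m^(5/2)

15.226 m^(5/2)


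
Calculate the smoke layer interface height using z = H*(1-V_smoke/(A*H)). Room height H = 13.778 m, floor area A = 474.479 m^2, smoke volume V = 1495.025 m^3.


V/(A*H) = 0.22869
1 - 0.22869 = 0.77131
z = 13.778 * 0.77131 = 10.627 m

10.627 m


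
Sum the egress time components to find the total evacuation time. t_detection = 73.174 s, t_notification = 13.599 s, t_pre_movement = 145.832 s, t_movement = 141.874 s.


Total = 73.174 + 13.599 + 145.832 + 141.874 = 374.479 s

374.479 s


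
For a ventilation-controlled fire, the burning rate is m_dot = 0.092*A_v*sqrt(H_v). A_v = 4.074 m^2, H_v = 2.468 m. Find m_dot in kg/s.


sqrt(H_v) = 1.5710
m_dot = 0.092 * 4.074 * 1.5710 = 0.58882 kg/s

0.58882 kg/s


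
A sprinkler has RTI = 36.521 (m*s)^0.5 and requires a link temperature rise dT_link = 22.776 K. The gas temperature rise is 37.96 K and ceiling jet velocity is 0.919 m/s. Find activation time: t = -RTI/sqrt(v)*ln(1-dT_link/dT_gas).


dT_link/dT_gas = 0.6
ln(1 - 0.6) = -0.91629
t = -36.521 / sqrt(0.919) * -0.91629 = 34.907 s

34.907 s


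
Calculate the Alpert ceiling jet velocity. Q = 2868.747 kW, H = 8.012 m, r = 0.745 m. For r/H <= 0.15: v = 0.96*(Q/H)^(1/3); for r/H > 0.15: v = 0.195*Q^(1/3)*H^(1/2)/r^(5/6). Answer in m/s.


r/H = 0.745 / 8.012 = 0.092986
r/H <= 0.15, so v = 0.96*(Q/H)^(1/3)
Q/H = 358.06
(Q/H)^(1/3) = 7.1010
v = 0.96 * 7.1010 = 6.8169 m/s

6.8169 m/s


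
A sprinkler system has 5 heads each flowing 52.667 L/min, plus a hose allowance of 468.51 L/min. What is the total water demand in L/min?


Sprinkler demand = 5 * 52.667 = 263.335 L/min
Total = 263.335 + 468.51 = 731.845 L/min

731.845 L/min


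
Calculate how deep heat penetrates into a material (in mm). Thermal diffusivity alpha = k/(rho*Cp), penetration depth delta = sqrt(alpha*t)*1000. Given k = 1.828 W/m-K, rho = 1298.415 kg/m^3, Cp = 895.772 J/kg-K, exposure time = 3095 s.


alpha = 1.828 / (1298.415 * 895.772) = 1.5717e-06 m^2/s
alpha * t = 0.0048644
delta = sqrt(0.0048644) * 1000 = 69.745 mm

69.745 mm


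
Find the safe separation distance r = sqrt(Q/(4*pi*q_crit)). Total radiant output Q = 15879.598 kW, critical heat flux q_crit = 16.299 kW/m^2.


4*pi*q_crit = 204.82
Q/(4*pi*q_crit) = 77.530
r = sqrt(77.530) = 8.8051 m

8.8051 m


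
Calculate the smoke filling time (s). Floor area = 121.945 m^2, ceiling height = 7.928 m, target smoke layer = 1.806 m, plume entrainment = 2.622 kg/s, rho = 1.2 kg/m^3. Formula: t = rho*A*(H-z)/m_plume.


H - z = 6.122 m
t = 1.2 * 121.945 * 6.122 / 2.622 = 341.67 s

341.67 s


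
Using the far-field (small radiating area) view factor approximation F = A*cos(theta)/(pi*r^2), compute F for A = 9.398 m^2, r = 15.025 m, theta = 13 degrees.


cos(13 deg) = 0.97437
pi*r^2 = 709.22
F = 9.398 * 0.97437 / 709.22 = 0.012912

0.012912


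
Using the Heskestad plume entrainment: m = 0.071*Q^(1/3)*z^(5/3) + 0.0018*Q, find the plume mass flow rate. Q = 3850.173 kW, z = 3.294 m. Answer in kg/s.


Q^(1/3) = 15.673
z^(5/3) = 7.2924
First term = 0.071 * 15.673 * 7.2924 = 8.1150
Second term = 0.0018 * 3850.173 = 6.9303
m = 15.045 kg/s

15.045 kg/s


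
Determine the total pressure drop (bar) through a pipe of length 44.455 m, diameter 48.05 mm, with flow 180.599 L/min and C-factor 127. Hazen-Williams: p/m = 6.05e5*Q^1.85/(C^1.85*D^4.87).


Q^1.85 = 14960
C^1.85 = 7799.0
D^4.87 = 1.5483e+08
p/m = 0.0074954 bar/m
p_total = 0.0074954 * 44.455 = 0.33321 bar

0.33321 bar


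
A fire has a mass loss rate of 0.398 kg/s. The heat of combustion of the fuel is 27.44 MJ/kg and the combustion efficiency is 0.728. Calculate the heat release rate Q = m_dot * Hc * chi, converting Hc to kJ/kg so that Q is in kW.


Hc = 27.44 MJ/kg = 27.44 * 1000 kJ/kg = 27440 kJ/kg
Q = 0.398 kg/s * 27440 kJ/kg * 0.728 = 7950.6 kW

7950.6 kW


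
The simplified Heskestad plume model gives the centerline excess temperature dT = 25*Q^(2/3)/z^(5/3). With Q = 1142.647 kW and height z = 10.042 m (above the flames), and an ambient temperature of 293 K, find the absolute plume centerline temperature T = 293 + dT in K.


Q^(2/3) = 109.30
z^(5/3) = 46.741
dT = 25 * 109.30 / 46.741 = 58.459 K
T = 293 + 58.459 = 351.46 K

351.46 K


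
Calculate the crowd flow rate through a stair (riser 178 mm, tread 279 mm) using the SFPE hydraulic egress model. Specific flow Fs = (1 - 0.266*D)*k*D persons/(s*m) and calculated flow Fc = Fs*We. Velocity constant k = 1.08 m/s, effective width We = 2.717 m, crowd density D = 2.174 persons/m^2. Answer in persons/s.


1 - 0.266*D = 1 - 0.266*2.174 = 0.42172
Fs = 0.42172 * 1.08 * 2.174 = 0.99016 persons/(s*m)
Fc = 0.99016 * 2.717 = 2.6903 persons/s

2.6903 persons/s


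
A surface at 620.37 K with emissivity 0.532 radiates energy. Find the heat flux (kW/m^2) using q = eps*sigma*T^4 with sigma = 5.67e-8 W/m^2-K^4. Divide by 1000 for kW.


T^4 = 1.4812e+11
q = 0.532 * 5.67e-8 * 1.4812e+11 / 1000 = 4.4678 kW/m^2

4.4678 kW/m^2


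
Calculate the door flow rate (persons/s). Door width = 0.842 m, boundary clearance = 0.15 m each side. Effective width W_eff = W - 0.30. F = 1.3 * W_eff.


W_eff = 0.842 - 0.30 = 0.542 m
F = 1.3 * 0.542 = 0.70460 persons/s

0.70460 persons/s


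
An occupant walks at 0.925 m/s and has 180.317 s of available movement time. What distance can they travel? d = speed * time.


d = 0.925 * 180.317 = 166.79 m

166.79 m


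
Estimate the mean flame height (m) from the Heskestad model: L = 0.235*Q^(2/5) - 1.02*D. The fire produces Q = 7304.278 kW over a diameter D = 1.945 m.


Q^(2/5) = 35.110
0.235 * Q^(2/5) = 8.2509
1.02 * D = 1.9839
L = 6.2670 m

6.2670 m


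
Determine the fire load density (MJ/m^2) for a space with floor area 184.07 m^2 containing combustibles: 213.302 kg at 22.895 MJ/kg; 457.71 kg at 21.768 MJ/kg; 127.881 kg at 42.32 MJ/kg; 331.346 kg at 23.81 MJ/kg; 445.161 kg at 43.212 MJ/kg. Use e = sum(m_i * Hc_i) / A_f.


Total energy = 213.302*22.895 + 457.71*21.768 + 127.881*42.32 + 331.346*23.81 + 445.161*43.212
= 4883.549 + 9963.431 + 5411.924 + 7889.348 + 19236.30
= 47384.55 MJ
e = 47384.55 / 184.07 = 257.43 MJ/m^2

257.43 MJ/m^2


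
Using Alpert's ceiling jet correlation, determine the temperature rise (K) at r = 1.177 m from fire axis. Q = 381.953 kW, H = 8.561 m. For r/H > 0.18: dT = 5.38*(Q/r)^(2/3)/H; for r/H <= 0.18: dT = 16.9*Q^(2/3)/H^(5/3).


r/H = 1.177 / 8.561 = 0.13748
r/H <= 0.18, so dT = 16.9*Q^(2/3)/H^(5/3)
Q^(2/3) = 52.643
H^(5/3) = 35.827
dT = 16.9 * 52.643 / 35.827 = 24.832 K

24.832 K


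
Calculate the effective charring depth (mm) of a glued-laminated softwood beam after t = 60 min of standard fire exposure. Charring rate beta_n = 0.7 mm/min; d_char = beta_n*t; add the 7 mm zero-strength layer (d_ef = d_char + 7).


d_char = 0.7 * 60 = 42 mm
d_ef = 42 + 1.0*7 = 49 mm

49 mm


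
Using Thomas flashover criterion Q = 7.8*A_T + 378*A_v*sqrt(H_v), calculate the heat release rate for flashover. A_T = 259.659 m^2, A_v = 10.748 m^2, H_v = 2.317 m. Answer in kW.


7.8*A_T = 2025.3
sqrt(H_v) = 1.5222
378*A_v*sqrt(H_v) = 6184.2
Q = 2025.3 + 6184.2 = 8209.5 kW

8209.5 kW


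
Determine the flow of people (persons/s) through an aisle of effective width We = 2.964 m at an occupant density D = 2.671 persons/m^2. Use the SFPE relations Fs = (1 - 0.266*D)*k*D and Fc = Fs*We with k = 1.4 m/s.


1 - 0.266*D = 1 - 0.266*2.671 = 0.28951
Fs = 0.28951 * 1.4 * 2.671 = 1.0826 persons/(s*m)
Fc = 1.0826 * 2.964 = 3.2089 persons/s

3.2089 persons/s


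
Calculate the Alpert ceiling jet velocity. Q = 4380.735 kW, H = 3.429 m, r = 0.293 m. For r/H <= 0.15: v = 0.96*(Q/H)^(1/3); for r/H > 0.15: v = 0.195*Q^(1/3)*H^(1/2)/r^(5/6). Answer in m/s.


r/H = 0.293 / 3.429 = 0.085448
r/H <= 0.15, so v = 0.96*(Q/H)^(1/3)
Q/H = 1277.6
(Q/H)^(1/3) = 10.851
v = 0.96 * 10.851 = 10.417 m/s

10.417 m/s


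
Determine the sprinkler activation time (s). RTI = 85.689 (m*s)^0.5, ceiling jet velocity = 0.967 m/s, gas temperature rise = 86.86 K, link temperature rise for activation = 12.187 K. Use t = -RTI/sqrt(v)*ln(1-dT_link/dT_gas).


dT_link/dT_gas = 0.14031
ln(1 - 0.14031) = -0.15118
t = -85.689 / sqrt(0.967) * -0.15118 = 13.174 s

13.174 s


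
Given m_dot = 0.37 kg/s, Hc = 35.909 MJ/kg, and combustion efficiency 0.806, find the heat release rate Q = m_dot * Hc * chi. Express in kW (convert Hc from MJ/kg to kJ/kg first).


Hc = 35.909 MJ/kg = 35.909 * 1000 kJ/kg = 35909 kJ/kg
Q = 0.37 kg/s * 35909 kJ/kg * 0.806 = 10709 kW

10709 kW


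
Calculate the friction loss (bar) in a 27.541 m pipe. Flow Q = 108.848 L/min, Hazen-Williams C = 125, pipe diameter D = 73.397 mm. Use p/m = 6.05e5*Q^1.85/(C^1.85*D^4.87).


Q^1.85 = 5863.0
C^1.85 = 7573.3
D^4.87 = 1.2186e+09
p/m = 0.00038436 bar/m
p_total = 0.00038436 * 27.541 = 0.010586 bar

0.010586 bar


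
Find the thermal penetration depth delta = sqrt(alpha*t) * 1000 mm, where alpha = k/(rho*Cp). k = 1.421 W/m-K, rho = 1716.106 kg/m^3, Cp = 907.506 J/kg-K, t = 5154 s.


alpha = 1.421 / (1716.106 * 907.506) = 9.1243e-07 m^2/s
alpha * t = 0.0047027
delta = sqrt(0.0047027) * 1000 = 68.576 mm

68.576 mm


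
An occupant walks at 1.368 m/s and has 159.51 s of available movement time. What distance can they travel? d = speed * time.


d = 1.368 * 159.51 = 218.21 m

218.21 m


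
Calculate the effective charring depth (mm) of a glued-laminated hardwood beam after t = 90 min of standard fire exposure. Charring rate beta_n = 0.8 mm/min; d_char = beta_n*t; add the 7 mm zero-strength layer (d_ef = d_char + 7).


d_char = 0.8 * 90 = 72 mm
d_ef = 72 + 1.0*7 = 79 mm

79 mm


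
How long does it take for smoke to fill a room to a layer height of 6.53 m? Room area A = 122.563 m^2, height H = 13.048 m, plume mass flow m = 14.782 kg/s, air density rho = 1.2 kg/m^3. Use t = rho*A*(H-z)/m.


H - z = 6.518 m
t = 1.2 * 122.563 * 6.518 / 14.782 = 64.852 s

64.852 s


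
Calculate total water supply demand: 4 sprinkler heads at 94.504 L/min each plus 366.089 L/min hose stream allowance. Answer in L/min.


Sprinkler demand = 4 * 94.504 = 378.016 L/min
Total = 378.016 + 366.089 = 744.105 L/min

744.105 L/min


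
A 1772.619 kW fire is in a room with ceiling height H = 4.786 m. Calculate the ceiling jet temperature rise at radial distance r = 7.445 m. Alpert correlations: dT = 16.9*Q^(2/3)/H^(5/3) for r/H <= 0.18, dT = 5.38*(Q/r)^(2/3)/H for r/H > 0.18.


r/H = 7.445 / 4.786 = 1.5556
r/H > 0.18, so dT = 5.38*(Q/r)^(2/3)/H
Q/r = 238.10
(Q/r)^(2/3) = 38.415
dT = 5.38 * 38.415 / 4.786 = 43.183 K

43.183 K


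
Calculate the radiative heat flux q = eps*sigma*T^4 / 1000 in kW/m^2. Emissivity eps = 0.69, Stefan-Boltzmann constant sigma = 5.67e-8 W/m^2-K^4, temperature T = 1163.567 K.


T^4 = 1.8330e+12
q = 0.69 * 5.67e-8 * 1.8330e+12 / 1000 = 71.713 kW/m^2

71.713 kW/m^2


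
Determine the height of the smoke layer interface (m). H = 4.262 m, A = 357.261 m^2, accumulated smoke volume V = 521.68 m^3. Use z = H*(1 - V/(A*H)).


V/(A*H) = 0.34261
1 - 0.34261 = 0.65739
z = 4.262 * 0.65739 = 2.8018 m

2.8018 m


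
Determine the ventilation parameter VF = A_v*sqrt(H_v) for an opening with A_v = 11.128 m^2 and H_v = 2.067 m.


sqrt(H_v) = 1.4377
VF = 11.128 * 1.4377 = 15.999 m^(5/2)

15.999 m^(5/2)


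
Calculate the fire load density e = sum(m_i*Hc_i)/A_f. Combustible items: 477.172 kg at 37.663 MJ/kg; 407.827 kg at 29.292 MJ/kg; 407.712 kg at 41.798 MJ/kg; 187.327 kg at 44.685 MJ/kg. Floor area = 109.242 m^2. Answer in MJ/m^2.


Total energy = 477.172*37.663 + 407.827*29.292 + 407.712*41.798 + 187.327*44.685
= 17971.73 + 11946.07 + 17041.55 + 8370.707
= 55330.05 MJ
e = 55330.05 / 109.242 = 506.49 MJ/m^2

506.49 MJ/m^2


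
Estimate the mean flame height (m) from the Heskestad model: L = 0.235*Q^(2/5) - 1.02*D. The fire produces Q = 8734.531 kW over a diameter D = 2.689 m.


Q^(2/5) = 37.713
0.235 * Q^(2/5) = 8.8627
1.02 * D = 2.7428
L = 6.1199 m

6.1199 m


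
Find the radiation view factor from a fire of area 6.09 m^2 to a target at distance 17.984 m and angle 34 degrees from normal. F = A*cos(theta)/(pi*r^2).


cos(34 deg) = 0.82904
pi*r^2 = 1016.1
F = 6.09 * 0.82904 / 1016.1 = 0.0049690

0.0049690


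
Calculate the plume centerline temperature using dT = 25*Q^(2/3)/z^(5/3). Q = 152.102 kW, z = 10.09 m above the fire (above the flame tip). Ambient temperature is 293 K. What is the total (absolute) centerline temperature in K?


Q^(2/3) = 28.494
z^(5/3) = 47.114
dT = 25 * 28.494 / 47.114 = 15.120 K
T = 293 + 15.120 = 308.12 K

308.12 K


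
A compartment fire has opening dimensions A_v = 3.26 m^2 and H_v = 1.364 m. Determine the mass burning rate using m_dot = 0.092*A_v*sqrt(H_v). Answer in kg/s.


sqrt(H_v) = 1.1679
m_dot = 0.092 * 3.26 * 1.1679 = 0.35028 kg/s

0.35028 kg/s


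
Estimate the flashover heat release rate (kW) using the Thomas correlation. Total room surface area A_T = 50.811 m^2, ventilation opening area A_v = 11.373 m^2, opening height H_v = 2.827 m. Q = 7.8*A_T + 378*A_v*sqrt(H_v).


7.8*A_T = 396.33
sqrt(H_v) = 1.6814
378*A_v*sqrt(H_v) = 7228.2
Q = 396.33 + 7228.2 = 7624.5 kW

7624.5 kW


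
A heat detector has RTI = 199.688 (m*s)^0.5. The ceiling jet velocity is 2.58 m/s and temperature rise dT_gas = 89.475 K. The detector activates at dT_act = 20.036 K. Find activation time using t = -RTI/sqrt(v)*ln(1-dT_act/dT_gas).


dT_act/dT_gas = 0.22393
ln(1 - 0.22393) = -0.25351
t = -199.688 / sqrt(2.58) * -0.25351 = 31.517 s

31.517 s


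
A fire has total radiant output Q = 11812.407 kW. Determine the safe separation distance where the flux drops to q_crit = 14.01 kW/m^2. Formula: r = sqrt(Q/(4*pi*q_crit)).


4*pi*q_crit = 176.05
Q/(4*pi*q_crit) = 67.095
r = sqrt(67.095) = 8.1912 m

8.1912 m


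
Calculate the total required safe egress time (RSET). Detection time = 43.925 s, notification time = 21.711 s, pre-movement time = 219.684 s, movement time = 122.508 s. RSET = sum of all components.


Total = 43.925 + 21.711 + 219.684 + 122.508 = 407.828 s

407.828 s


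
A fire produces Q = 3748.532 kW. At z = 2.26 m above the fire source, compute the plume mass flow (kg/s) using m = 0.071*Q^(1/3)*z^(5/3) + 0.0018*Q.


Q^(1/3) = 15.534
z^(5/3) = 3.8921
First term = 0.071 * 15.534 * 3.8921 = 4.2927
Second term = 0.0018 * 3748.532 = 6.7474
m = 11.040 kg/s

11.040 kg/s


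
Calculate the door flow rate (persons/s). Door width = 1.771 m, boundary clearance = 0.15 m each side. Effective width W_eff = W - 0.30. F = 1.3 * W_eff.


W_eff = 1.771 - 0.30 = 1.471 m
F = 1.3 * 1.471 = 1.9123 persons/s

1.9123 persons/s


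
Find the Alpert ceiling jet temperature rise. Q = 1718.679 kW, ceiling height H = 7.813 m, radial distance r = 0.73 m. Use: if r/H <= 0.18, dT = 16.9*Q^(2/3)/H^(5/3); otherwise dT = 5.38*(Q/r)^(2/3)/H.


r/H = 0.73 / 7.813 = 0.093434
r/H <= 0.18, so dT = 16.9*Q^(2/3)/H^(5/3)
Q^(2/3) = 143.48
H^(5/3) = 30.763
dT = 16.9 * 143.48 / 30.763 = 78.823 K

78.823 K


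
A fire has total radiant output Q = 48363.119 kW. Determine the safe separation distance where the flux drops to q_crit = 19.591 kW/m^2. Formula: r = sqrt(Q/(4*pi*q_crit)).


4*pi*q_crit = 246.19
Q/(4*pi*q_crit) = 196.45
r = sqrt(196.45) = 14.016 m

14.016 m


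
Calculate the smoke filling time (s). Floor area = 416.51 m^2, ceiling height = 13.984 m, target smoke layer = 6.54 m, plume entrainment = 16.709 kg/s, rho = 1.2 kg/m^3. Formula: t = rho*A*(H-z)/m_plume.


H - z = 7.444 m
t = 1.2 * 416.51 * 7.444 / 16.709 = 222.67 s

222.67 s


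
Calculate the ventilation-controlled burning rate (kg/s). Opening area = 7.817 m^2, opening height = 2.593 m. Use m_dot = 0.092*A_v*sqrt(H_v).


sqrt(H_v) = 1.6103
m_dot = 0.092 * 7.817 * 1.6103 = 1.1581 kg/s

1.1581 kg/s


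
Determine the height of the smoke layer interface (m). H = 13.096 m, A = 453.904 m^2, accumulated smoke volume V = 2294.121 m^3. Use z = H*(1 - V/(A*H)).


V/(A*H) = 0.38593
1 - 0.38593 = 0.61407
z = 13.096 * 0.61407 = 8.0418 m

8.0418 m


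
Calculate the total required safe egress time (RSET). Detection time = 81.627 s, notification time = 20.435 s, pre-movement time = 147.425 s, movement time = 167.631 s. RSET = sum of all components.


Total = 81.627 + 20.435 + 147.425 + 167.631 = 417.118 s

417.118 s


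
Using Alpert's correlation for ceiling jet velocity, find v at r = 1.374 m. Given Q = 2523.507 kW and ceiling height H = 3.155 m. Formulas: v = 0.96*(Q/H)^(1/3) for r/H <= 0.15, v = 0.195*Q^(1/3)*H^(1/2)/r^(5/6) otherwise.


r/H = 1.374 / 3.155 = 0.43550
r/H > 0.15, so v = 0.195*Q^(1/3)*H^(1/2)/r^(5/6)
Q^(1/3) = 13.614
H^(1/2) = 1.7762
r^(5/6) = 1.3031
v = 0.195 * 13.614 * 1.7762 / 1.3031 = 3.6187 m/s

3.6187 m/s


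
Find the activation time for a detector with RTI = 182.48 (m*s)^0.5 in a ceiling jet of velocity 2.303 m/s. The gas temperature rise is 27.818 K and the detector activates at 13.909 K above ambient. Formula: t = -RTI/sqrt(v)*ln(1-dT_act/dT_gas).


dT_act/dT_gas = 0.5
ln(1 - 0.5) = -0.69315
t = -182.48 / sqrt(2.303) * -0.69315 = 83.348 s

83.348 s


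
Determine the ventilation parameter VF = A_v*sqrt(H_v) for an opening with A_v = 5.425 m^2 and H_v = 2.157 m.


sqrt(H_v) = 1.4687
VF = 5.425 * 1.4687 = 7.9676 m^(5/2)

7.9676 m^(5/2)


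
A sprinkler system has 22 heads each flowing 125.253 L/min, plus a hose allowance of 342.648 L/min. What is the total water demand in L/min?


Sprinkler demand = 22 * 125.253 = 2755.566 L/min
Total = 2755.566 + 342.648 = 3098.214 L/min

3098.214 L/min


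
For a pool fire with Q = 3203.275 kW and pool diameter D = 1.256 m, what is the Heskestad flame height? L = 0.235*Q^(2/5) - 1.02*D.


Q^(2/5) = 25.249
0.235 * Q^(2/5) = 5.9334
1.02 * D = 1.2811
L = 4.6523 m

4.6523 m


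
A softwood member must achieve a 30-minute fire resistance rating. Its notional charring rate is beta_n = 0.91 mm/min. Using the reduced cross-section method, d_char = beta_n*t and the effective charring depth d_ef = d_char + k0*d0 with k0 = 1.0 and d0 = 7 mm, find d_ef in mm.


d_char = 0.91 * 30 = 27.3 mm
d_ef = 27.3 + 1.0*7 = 34.3 mm

34.3 mm


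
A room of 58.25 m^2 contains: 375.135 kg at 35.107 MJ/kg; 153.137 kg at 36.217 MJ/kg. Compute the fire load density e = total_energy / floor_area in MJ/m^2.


Total energy = 375.135*35.107 + 153.137*36.217
= 13169.86 + 5546.163
= 18716.03 MJ
e = 18716.03 / 58.25 = 321.31 MJ/m^2

321.31 MJ/m^2


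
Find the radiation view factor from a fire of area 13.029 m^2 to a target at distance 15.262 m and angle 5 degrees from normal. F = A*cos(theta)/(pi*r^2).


cos(5 deg) = 0.99619
pi*r^2 = 731.77
F = 13.029 * 0.99619 / 731.77 = 0.017737

0.017737


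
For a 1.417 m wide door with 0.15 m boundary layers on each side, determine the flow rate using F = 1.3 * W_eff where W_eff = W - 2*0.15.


W_eff = 1.417 - 0.30 = 1.117 m
F = 1.3 * 1.117 = 1.4521 persons/s

1.4521 persons/s


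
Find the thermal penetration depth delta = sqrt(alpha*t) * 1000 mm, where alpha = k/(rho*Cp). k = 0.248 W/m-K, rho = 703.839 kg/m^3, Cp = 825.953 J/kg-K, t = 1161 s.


alpha = 0.248 / (703.839 * 825.953) = 4.2660e-07 m^2/s
alpha * t = 0.00049529
delta = sqrt(0.00049529) * 1000 = 22.255 mm

22.255 mm


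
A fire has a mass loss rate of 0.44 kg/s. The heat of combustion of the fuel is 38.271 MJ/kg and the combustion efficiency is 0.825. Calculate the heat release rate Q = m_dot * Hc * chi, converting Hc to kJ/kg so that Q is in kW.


Hc = 38.271 MJ/kg = 38.271 * 1000 kJ/kg = 38271 kJ/kg
Q = 0.44 kg/s * 38271 kJ/kg * 0.825 = 13892.373 kW

13892.373 kW


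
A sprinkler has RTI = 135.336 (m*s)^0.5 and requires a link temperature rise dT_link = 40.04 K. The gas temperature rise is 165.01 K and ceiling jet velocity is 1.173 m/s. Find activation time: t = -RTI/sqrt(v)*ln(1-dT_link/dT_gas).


dT_link/dT_gas = 0.24265
ln(1 - 0.24265) = -0.27793
t = -135.336 / sqrt(1.173) * -0.27793 = 34.730 s

34.730 s


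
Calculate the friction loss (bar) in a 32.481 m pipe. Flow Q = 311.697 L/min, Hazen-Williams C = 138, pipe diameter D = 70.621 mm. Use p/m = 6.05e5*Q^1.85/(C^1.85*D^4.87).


Q^1.85 = 41059
C^1.85 = 9094.4
D^4.87 = 1.0100e+09
p/m = 0.0027044 bar/m
p_total = 0.0027044 * 32.481 = 0.087843 bar

0.087843 bar


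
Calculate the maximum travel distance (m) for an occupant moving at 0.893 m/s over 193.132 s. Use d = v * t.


d = 0.893 * 193.132 = 172.47 m

172.47 m


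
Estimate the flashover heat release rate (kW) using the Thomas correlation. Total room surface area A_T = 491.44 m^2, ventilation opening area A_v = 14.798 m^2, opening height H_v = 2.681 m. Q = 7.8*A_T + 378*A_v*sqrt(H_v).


7.8*A_T = 3833.232
sqrt(H_v) = 1.6374
378*A_v*sqrt(H_v) = 9158.9
Q = 3833.232 + 9158.9 = 12992 kW

12992 kW


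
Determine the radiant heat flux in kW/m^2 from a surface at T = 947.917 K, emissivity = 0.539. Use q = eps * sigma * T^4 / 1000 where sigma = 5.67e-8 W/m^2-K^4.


T^4 = 8.0739e+11
q = 0.539 * 5.67e-8 * 8.0739e+11 / 1000 = 24.675 kW/m^2

24.675 kW/m^2


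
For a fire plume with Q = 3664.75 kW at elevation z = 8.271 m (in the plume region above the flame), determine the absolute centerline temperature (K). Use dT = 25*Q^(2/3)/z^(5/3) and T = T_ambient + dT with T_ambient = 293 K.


Q^(2/3) = 237.70
z^(5/3) = 33.827
dT = 25 * 237.70 / 33.827 = 175.67 K
T = 293 + 175.67 = 468.67 K

468.67 K


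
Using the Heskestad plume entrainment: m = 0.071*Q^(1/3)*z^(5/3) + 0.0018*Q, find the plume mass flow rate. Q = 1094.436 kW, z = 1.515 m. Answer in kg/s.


Q^(1/3) = 10.305
z^(5/3) = 1.9984
First term = 0.071 * 10.305 * 1.9984 = 1.4622
Second term = 0.0018 * 1094.436 = 1.9700
m = 3.4322 kg/s

3.4322 kg/s


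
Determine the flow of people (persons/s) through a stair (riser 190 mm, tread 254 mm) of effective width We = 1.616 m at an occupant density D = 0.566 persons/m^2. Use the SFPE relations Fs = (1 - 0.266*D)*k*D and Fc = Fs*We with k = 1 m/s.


1 - 0.266*D = 1 - 0.266*0.566 = 0.84944
Fs = 0.84944 * 1 * 0.566 = 0.48079 persons/(s*m)
Fc = 0.48079 * 1.616 = 0.77695 persons/s

0.77695 persons/s


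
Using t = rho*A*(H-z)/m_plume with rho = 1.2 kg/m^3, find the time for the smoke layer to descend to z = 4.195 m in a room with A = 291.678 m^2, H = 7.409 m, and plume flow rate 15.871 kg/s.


H - z = 3.214 m
t = 1.2 * 291.678 * 3.214 / 15.871 = 70.880 s

70.880 s


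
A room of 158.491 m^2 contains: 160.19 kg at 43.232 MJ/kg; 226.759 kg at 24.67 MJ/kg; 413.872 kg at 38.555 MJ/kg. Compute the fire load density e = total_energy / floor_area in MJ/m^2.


Total energy = 160.19*43.232 + 226.759*24.67 + 413.872*38.555
= 6925.334 + 5594.145 + 15956.83
= 28476.31 MJ
e = 28476.31 / 158.491 = 179.67 MJ/m^2

179.67 MJ/m^2


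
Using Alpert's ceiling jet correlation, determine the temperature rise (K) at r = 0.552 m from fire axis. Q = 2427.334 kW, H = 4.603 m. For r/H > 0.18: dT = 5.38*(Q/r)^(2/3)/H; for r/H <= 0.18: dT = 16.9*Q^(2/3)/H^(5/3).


r/H = 0.552 / 4.603 = 0.11992
r/H <= 0.18, so dT = 16.9*Q^(2/3)/H^(5/3)
Q^(2/3) = 180.61
H^(5/3) = 12.737
dT = 16.9 * 180.61 / 12.737 = 239.65 K

239.65 K


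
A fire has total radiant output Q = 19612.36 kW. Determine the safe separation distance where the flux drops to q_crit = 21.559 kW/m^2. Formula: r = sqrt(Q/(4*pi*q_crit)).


4*pi*q_crit = 270.92
Q/(4*pi*q_crit) = 72.392
r = sqrt(72.392) = 8.5084 m

8.5084 m


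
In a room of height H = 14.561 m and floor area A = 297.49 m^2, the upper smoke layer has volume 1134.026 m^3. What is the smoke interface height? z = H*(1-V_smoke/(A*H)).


V/(A*H) = 0.26179
1 - 0.26179 = 0.73821
z = 14.561 * 0.73821 = 10.749 m

10.749 m


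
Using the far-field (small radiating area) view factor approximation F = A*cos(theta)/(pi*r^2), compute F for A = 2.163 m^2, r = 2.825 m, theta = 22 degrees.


cos(22 deg) = 0.92718
pi*r^2 = 25.072
F = 2.163 * 0.92718 / 25.072 = 0.079990

0.079990


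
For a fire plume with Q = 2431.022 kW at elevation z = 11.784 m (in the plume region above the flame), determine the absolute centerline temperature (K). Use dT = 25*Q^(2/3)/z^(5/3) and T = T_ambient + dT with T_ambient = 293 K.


Q^(2/3) = 180.80
z^(5/3) = 61.022
dT = 25 * 180.80 / 61.022 = 74.070 K
T = 293 + 74.070 = 367.07 K

367.07 K


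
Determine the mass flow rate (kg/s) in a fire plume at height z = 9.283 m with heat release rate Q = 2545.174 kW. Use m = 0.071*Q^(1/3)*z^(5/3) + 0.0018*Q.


Q^(1/3) = 13.653
z^(5/3) = 41.003
First term = 0.071 * 13.653 * 41.003 = 39.748
Second term = 0.0018 * 2545.174 = 4.5813
m = 44.329 kg/s

44.329 kg/s


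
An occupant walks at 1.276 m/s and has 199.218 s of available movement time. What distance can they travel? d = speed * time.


d = 1.276 * 199.218 = 254.20 m

254.20 m


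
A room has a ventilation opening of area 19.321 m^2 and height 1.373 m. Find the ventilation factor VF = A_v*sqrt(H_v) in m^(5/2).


sqrt(H_v) = 1.1718
VF = 19.321 * 1.1718 = 22.639 m^(5/2)

22.639 m^(5/2)


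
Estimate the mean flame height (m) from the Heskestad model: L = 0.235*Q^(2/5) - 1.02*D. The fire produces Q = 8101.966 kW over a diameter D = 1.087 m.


Q^(2/5) = 36.596
0.235 * Q^(2/5) = 8.6001
1.02 * D = 1.1087
L = 7.4914 m

7.4914 m


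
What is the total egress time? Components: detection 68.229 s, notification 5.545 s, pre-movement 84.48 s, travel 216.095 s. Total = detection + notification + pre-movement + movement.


Total = 68.229 + 5.545 + 84.48 + 216.095 = 374.349 s

374.349 s


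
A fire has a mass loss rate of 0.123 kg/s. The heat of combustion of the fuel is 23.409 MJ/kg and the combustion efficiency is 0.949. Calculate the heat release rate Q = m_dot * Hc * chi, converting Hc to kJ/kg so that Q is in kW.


Hc = 23.409 MJ/kg = 23.409 * 1000 kJ/kg = 23409 kJ/kg
Q = 0.123 kg/s * 23409 kJ/kg * 0.949 = 2732.5 kW

2732.5 kW


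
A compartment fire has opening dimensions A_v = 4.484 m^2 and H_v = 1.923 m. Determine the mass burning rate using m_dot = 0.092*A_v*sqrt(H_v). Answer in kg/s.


sqrt(H_v) = 1.3867
m_dot = 0.092 * 4.484 * 1.3867 = 0.57206 kg/s

0.57206 kg/s


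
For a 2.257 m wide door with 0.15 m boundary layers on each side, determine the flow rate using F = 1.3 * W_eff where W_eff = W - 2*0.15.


W_eff = 2.257 - 0.30 = 1.957 m
F = 1.3 * 1.957 = 2.5441 persons/s

2.5441 persons/s


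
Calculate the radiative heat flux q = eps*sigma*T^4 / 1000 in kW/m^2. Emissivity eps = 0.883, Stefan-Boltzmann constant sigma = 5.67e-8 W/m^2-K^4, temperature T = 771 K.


T^4 = 3.5336e+11
q = 0.883 * 5.67e-8 * 3.5336e+11 / 1000 = 17.691 kW/m^2

17.691 kW/m^2


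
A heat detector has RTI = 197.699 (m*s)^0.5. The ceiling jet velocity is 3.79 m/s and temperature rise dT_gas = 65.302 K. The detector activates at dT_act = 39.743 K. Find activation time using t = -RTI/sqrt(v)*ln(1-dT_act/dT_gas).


dT_act/dT_gas = 0.60860
ln(1 - 0.60860) = -0.93803
t = -197.699 / sqrt(3.79) * -0.93803 = 95.258 s

95.258 s


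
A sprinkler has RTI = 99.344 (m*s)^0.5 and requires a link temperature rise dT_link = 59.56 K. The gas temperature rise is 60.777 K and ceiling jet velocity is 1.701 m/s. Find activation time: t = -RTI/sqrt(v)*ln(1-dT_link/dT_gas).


dT_link/dT_gas = 0.97998
ln(1 - 0.97998) = -3.9108
t = -99.344 / sqrt(1.701) * -3.9108 = 297.89 s

297.89 s


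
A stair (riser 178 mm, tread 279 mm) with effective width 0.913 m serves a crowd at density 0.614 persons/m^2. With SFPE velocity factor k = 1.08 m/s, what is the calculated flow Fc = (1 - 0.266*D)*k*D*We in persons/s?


1 - 0.266*D = 1 - 0.266*0.614 = 0.83668
Fs = 0.83668 * 1.08 * 0.614 = 0.55482 persons/(s*m)
Fc = 0.55482 * 0.913 = 0.50655 persons/s

0.50655 persons/s


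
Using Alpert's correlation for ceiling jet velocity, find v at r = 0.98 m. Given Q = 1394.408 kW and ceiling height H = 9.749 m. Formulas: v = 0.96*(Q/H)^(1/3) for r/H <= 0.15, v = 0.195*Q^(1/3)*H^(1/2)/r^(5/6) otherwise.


r/H = 0.98 / 9.749 = 0.10052
r/H <= 0.15, so v = 0.96*(Q/H)^(1/3)
Q/H = 143.03
(Q/H)^(1/3) = 5.2297
v = 0.96 * 5.2297 = 5.0205 m/s

5.0205 m/s


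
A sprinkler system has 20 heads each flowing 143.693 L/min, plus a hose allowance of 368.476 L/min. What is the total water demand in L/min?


Sprinkler demand = 20 * 143.693 = 2873.86 L/min
Total = 2873.86 + 368.476 = 3242.336 L/min

3242.336 L/min


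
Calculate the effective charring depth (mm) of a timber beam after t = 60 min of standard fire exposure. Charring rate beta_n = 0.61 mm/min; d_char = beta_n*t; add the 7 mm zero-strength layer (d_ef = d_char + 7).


d_char = 0.61 * 60 = 36.6 mm
d_ef = 36.6 + 1.0*7 = 43.6 mm

43.6 mm


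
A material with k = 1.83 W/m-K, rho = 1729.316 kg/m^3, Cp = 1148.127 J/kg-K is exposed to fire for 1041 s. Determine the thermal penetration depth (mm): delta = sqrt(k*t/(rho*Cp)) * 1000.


alpha = 1.83 / (1729.316 * 1148.127) = 9.2169e-07 m^2/s
alpha * t = 0.00095948
delta = sqrt(0.00095948) * 1000 = 30.976 mm

30.976 mm


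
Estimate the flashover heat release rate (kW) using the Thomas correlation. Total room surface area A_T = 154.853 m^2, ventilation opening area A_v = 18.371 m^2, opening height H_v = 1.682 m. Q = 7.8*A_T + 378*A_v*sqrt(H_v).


7.8*A_T = 1207.9
sqrt(H_v) = 1.2969
378*A_v*sqrt(H_v) = 9006.1
Q = 1207.9 + 9006.1 = 10214 kW

10214 kW


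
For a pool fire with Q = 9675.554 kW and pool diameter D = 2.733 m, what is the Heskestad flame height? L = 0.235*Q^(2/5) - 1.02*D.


Q^(2/5) = 39.289
0.235 * Q^(2/5) = 9.2329
1.02 * D = 2.7877
L = 6.4452 m

6.4452 m


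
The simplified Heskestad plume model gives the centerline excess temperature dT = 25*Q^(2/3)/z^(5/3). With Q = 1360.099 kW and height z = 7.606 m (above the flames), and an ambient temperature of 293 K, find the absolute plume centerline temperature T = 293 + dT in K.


Q^(2/3) = 122.76
z^(5/3) = 29.417
dT = 25 * 122.76 / 29.417 = 104.33 K
T = 293 + 104.33 = 397.33 K

397.33 K


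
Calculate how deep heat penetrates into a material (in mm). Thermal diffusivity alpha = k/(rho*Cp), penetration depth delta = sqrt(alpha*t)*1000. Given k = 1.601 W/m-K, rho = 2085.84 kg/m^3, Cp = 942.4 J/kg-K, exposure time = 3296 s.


alpha = 1.601 / (2085.84 * 942.4) = 8.1447e-07 m^2/s
alpha * t = 0.0026845
delta = sqrt(0.0026845) * 1000 = 51.812 mm

51.812 mm


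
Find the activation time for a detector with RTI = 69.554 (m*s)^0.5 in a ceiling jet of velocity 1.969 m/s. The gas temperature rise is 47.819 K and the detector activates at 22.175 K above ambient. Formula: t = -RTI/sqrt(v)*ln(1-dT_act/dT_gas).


dT_act/dT_gas = 0.46373
ln(1 - 0.46373) = -0.62311
t = -69.554 / sqrt(1.969) * -0.62311 = 30.886 s

30.886 s


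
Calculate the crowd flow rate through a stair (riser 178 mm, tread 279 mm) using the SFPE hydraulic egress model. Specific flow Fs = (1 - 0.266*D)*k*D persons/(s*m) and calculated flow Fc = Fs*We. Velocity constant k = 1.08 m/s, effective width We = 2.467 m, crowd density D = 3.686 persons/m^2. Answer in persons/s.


1 - 0.266*D = 1 - 0.266*3.686 = 0.019524
Fs = 0.019524 * 1.08 * 3.686 = 0.077723 persons/(s*m)
Fc = 0.077723 * 2.467 = 0.19174 persons/s

0.19174 persons/s


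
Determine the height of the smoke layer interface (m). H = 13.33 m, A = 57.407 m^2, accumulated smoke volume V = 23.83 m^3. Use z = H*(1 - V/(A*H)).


V/(A*H) = 0.031141
1 - 0.031141 = 0.96886
z = 13.33 * 0.96886 = 12.915 m

12.915 m


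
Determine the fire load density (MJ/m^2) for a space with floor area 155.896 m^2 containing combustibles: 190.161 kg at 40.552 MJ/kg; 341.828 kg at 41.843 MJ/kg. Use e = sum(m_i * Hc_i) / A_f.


Total energy = 190.161*40.552 + 341.828*41.843
= 7711.409 + 14303.11
= 22014.52 MJ
e = 22014.52 / 155.896 = 141.21 MJ/m^2

141.21 MJ/m^2


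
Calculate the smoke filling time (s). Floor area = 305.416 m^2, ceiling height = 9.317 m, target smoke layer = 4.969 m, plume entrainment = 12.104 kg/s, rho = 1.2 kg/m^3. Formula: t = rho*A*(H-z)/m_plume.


H - z = 4.348 m
t = 1.2 * 305.416 * 4.348 / 12.104 = 131.65 s

131.65 s


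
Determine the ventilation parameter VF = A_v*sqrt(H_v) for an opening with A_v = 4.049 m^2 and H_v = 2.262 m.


sqrt(H_v) = 1.5040
VF = 4.049 * 1.5040 = 6.0897 m^(5/2)

6.0897 m^(5/2)


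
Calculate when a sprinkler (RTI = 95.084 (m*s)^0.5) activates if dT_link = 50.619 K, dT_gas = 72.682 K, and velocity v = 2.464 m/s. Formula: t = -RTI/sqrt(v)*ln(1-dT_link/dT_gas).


dT_link/dT_gas = 0.69644
ln(1 - 0.69644) = -1.1922
t = -95.084 / sqrt(2.464) * -1.1922 = 72.216 s

72.216 s


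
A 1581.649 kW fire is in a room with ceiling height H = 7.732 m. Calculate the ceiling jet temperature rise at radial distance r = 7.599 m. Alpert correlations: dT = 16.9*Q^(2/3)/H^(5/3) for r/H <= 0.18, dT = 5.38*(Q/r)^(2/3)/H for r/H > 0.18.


r/H = 7.599 / 7.732 = 0.98280
r/H > 0.18, so dT = 5.38*(Q/r)^(2/3)/H
Q/r = 208.14
(Q/r)^(2/3) = 35.121
dT = 5.38 * 35.121 / 7.732 = 24.438 K

24.438 K


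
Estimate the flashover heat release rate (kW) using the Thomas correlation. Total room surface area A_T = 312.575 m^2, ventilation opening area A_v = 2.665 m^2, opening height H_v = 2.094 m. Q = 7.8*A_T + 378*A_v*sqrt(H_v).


7.8*A_T = 2438.085
sqrt(H_v) = 1.4471
378*A_v*sqrt(H_v) = 1457.7
Q = 2438.085 + 1457.7 = 3895.8 kW

3895.8 kW


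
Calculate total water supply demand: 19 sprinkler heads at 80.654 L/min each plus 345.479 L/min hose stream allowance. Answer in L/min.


Sprinkler demand = 19 * 80.654 = 1532.426 L/min
Total = 1532.426 + 345.479 = 1877.905 L/min

1877.905 L/min


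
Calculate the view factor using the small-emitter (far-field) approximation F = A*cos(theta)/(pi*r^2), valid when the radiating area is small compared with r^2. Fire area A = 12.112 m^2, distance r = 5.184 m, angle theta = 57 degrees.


cos(57 deg) = 0.54464
pi*r^2 = 84.427
F = 12.112 * 0.54464 / 84.427 = 0.078135

0.078135


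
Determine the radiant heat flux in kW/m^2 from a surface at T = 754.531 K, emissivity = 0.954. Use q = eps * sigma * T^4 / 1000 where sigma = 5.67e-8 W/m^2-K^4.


T^4 = 3.2412e+11
q = 0.954 * 5.67e-8 * 3.2412e+11 / 1000 = 17.532 kW/m^2

17.532 kW/m^2


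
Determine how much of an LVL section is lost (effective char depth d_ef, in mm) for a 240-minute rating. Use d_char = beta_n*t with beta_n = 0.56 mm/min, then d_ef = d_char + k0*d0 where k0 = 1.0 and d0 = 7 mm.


d_char = 0.56 * 240 = 134.4 mm
d_ef = 134.4 + 1.0*7 = 141.4 mm

141.4 mm


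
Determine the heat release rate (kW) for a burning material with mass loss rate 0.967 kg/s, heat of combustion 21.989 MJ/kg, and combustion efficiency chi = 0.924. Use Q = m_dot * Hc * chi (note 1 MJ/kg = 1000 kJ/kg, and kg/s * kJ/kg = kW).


Hc = 21.989 MJ/kg = 21.989 * 1000 kJ/kg = 21989 kJ/kg
Q = 0.967 kg/s * 21989 kJ/kg * 0.924 = 19647 kW

19647 kW


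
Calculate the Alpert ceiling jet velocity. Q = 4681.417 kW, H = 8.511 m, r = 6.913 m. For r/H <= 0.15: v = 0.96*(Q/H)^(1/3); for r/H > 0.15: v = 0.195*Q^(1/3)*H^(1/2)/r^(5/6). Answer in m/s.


r/H = 6.913 / 8.511 = 0.81224
r/H > 0.15, so v = 0.195*Q^(1/3)*H^(1/2)/r^(5/6)
Q^(1/3) = 16.729
H^(1/2) = 2.9174
r^(5/6) = 5.0087
v = 0.195 * 16.729 * 2.9174 / 5.0087 = 1.9000 m/s

1.9000 m/s


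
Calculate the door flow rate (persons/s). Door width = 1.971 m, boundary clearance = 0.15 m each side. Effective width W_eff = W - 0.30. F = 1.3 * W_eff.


W_eff = 1.971 - 0.30 = 1.671 m
F = 1.3 * 1.671 = 2.1723 persons/s

2.1723 persons/s


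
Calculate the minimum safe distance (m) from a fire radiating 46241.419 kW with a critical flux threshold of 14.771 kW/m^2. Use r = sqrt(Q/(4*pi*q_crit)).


4*pi*q_crit = 185.62
Q/(4*pi*q_crit) = 249.12
r = sqrt(249.12) = 15.784 m

15.784 m


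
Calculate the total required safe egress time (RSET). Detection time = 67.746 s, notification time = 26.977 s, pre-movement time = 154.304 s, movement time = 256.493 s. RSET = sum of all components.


Total = 67.746 + 26.977 + 154.304 + 256.493 = 505.52 s

505.52 s


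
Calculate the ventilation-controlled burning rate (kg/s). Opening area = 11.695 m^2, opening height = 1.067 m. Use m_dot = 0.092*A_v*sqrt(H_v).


sqrt(H_v) = 1.0330
m_dot = 0.092 * 11.695 * 1.0330 = 1.1114 kg/s

1.1114 kg/s


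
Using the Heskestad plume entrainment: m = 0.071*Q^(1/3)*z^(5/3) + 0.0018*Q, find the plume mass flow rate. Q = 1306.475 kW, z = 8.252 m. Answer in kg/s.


Q^(1/3) = 10.932
z^(5/3) = 33.698
First term = 0.071 * 10.932 * 33.698 = 26.155
Second term = 0.0018 * 1306.475 = 2.3517
m = 28.507 kg/s

28.507 kg/s
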